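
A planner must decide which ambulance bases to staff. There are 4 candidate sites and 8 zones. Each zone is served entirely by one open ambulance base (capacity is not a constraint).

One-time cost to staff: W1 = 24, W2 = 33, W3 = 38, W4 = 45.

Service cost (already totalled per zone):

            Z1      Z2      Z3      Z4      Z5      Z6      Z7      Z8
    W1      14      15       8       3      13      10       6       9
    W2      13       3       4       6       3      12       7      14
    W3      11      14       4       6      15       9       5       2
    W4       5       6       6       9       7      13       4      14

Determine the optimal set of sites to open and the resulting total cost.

Open W2 only; minimum total cost 95.

For any fixed open set, each zone goes to its cheapest open site; total = fixed + service.
{W2}: Z1→W2 13, Z2→W2 3, Z3→W2 4, Z4→W2 6, Z5→W2 3, Z6→W2 12, Z7→W2 7, Z8→W2 14. Service 62; fixed 33; total 95.
{W1}: Z1→W1 14, Z2→W1 15, Z3→W1 8, Z4→W1 3, Z5→W1 13, Z6→W1 10, Z7→W1 6, Z8→W1 9. Service 78; fixed 24; total 102.
{W3}: Z1→W3 11, Z2→W3 14, Z3→W3 4, Z4→W3 6, Z5→W3 15, Z6→W3 9, Z7→W3 5, Z8→W3 2. Service 66; fixed 38; total 104.
{W1, W2, W3, W4}: Z1→W4 5, Z2→W2 3, Z3→W2 4, Z4→W1 3, Z5→W2 3, Z6→W3 9, Z7→W4 4, Z8→W3 2. Service 33; fixed 140; total 173.
No other subset beats 95.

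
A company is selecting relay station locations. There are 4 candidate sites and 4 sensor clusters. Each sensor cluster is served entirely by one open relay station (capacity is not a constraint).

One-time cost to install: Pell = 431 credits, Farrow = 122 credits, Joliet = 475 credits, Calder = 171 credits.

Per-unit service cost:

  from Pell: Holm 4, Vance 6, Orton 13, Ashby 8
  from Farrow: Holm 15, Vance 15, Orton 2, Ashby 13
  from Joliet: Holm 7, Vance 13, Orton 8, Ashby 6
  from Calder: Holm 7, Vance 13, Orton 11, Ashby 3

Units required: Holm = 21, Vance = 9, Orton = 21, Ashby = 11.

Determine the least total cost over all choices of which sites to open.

For any fixed open set, each sensor cluster goes to its cheapest open site; total = fixed + service.
{Farrow, Calder}: Holm→Calder 7·21=147, Vance→Calder 13·9=117, Orton→Farrow 2·21=42, Ashby→Calder 3·11=33. Service 339; fixed 293; total 632.
{Calder}: service 528 + fixed 171 = 699
{Farrow}: Holm→Farrow 15·21=315, Vance→Farrow 15·9=135, Orton→Farrow 2·21=42, Ashby→Farrow 13·11=143. Service 635; fixed 122; total 757.
{Pell, Farrow, Joliet, Calder}: Holm→Pell 4·21=84, Vance→Pell 6·9=54, Orton→Farrow 2·21=42, Ashby→Calder 3·11=33. Service 213; fixed 1199; total 1412.
(All 15 nonempty subsets were checked; Farrow and Calder is lowest.)

Minimum total cost: 632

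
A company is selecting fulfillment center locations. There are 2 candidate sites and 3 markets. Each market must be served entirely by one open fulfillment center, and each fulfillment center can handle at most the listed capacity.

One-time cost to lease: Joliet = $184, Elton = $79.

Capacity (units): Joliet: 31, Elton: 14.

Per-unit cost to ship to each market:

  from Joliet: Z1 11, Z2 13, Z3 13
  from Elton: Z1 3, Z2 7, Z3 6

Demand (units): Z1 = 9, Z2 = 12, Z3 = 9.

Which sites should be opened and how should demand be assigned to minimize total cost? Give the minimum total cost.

Open {Joliet}: Z1→Joliet 11·9=99, Z2→Joliet 13·12=156, Z3→Joliet 13·9=117.
Loads: Joliet carries 30/31. Service 372; fixed 184; total 556.
Next best feasible plan costs 563.

Minimum total cost: 556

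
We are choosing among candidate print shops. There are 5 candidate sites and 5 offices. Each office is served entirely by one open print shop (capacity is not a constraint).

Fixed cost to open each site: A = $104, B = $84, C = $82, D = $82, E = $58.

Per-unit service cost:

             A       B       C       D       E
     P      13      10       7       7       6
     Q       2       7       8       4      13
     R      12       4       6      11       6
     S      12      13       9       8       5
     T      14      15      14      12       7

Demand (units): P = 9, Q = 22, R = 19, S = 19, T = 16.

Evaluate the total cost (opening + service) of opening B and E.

Total cost: 633

Each office is assigned to its cheapest site among the open ones.
{B, E}: P→E 6·9=54, Q→B 7·22=154, R→B 4·19=76, S→E 5·19=95, T→E 7·16=112. Service 491; fixed 142; total 633.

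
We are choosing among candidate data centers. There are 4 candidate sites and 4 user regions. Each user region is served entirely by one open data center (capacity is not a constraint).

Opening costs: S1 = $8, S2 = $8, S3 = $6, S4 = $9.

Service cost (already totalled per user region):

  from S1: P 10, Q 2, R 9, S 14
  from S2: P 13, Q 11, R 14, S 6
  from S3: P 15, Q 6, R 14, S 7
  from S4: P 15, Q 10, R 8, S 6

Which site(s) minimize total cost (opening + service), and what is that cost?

For any fixed open set, each user region goes to its cheapest open site; total = fixed + service.
{S1, S3}: P→S1 10, Q→S1 2, R→S1 9, S→S3 7. Service 28; fixed 14; total 42.
{S1}: service 35 + fixed 8 = 43
{S1, S2}: P→S1 10, Q→S1 2, R→S1 9, S→S2 6. Service 27; fixed 16; total 43.
{S1, S2, S3, S4}: P→S1 10, Q→S1 2, R→S4 8, S→S2 6. Service 26; fixed 31; total 57.
(All 15 nonempty subsets were checked; S1 and S3 is lowest.)

Open S1 and S3; minimum total cost 42.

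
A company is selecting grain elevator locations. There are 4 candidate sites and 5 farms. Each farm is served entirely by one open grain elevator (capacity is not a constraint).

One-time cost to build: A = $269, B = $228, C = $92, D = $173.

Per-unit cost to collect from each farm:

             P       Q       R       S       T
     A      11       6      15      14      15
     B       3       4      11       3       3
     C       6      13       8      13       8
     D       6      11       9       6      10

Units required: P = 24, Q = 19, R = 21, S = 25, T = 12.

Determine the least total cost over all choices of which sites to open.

For any fixed open set, each farm goes to its cheapest open site; total = fixed + service.
{B}: P→B 3·24=72, Q→B 4·19=76, R→B 11·21=231, S→B 3·25=75, T→B 3·12=36. Service 490; fixed 228; total 718.
{B, C}: P→B 3·24=72, Q→B 4·19=76, R→C 8·21=168, S→B 3·25=75, T→B 3·12=36. Service 427; fixed 320; total 747.
{B, D}: service 448 + fixed 401 = 849
{A, B, C, D}: P→B 3·24=72, Q→B 4·19=76, R→C 8·21=168, S→B 3·25=75, T→B 3·12=36. Service 427; fixed 762; total 1189.
(All 15 nonempty subsets were checked; B only is lowest.)

Minimum total cost: 718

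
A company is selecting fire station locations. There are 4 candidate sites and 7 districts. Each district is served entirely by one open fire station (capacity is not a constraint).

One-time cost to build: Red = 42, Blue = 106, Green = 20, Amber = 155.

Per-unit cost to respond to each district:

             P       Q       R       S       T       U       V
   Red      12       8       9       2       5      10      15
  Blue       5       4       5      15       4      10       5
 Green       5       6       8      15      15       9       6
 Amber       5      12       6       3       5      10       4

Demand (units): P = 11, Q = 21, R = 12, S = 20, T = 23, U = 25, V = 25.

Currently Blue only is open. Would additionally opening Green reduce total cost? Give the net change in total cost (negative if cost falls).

Yes — net change −5 (cost falls by 5).

Current service cost with {Blue}: 966.
Adding Green: each district re-picks its cheapest; new service cost 941, saving 25.
Extra fixed cost: 20. Net change = 20 − 25 = -5.
(Totals: 1072 → 1067.)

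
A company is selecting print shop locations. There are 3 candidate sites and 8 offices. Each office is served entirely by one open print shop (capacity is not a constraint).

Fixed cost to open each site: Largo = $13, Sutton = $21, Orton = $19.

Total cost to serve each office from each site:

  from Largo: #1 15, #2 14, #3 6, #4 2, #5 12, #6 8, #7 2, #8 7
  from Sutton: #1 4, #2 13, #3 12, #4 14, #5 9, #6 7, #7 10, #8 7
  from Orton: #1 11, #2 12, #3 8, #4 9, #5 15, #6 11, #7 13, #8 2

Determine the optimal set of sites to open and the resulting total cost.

Open Largo only; minimum total cost 79.

For any fixed open set, each office goes to its cheapest open site; total = fixed + service.
{Largo}: #1→Largo 15, #2→Largo 14, #3→Largo 6, #4→Largo 2, #5→Largo 12, #6→Largo 8, #7→Largo 2, #8→Largo 7. Service 66; fixed 13; total 79.
{Largo, Sutton}: service 50 + fixed 34 = 84
{Largo, Orton}: service 55 + fixed 32 = 87
{Largo, Sutton, Orton}: service 44 + fixed 53 = 97
No other subset beats 79.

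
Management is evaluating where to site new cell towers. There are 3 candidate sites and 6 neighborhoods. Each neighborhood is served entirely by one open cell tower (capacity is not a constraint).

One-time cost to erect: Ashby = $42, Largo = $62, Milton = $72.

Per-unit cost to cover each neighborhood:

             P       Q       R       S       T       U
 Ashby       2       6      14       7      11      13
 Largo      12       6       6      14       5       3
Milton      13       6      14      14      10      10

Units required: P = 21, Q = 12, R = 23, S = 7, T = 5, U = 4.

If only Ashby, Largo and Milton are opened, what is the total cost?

Each neighborhood is assigned to its cheapest site among the open ones.
{Ashby, Largo, Milton}: P→Ashby 2·21=42, Q→Ashby 6·12=72, R→Largo 6·23=138, S→Ashby 7·7=49, T→Largo 5·5=25, U→Largo 3·4=12. Service 338; fixed 176; total 514.

Total cost: 514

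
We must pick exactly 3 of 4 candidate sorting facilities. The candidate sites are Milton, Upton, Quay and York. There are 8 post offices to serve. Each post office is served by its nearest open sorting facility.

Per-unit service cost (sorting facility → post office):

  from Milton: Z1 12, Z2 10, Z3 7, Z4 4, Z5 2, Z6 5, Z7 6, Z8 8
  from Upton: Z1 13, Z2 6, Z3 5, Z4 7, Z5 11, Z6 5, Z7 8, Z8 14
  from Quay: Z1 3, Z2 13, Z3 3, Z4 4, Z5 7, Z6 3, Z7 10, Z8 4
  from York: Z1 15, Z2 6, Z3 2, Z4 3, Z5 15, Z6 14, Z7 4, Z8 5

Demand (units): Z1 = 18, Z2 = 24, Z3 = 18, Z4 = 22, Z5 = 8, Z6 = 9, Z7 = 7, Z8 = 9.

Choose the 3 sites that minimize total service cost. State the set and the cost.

With exactly 3 open, each post office uses its cheapest among the chosen.
{Milton, Quay, York}: Z1→Quay 3·18=54, Z2→York 6·24=144, Z3→York 2·18=36, Z4→York 3·22=66, Z5→Milton 2·8=16, Z6→Quay 3·9=27, Z7→York 4·7=28, Z8→Quay 4·9=36. Service cost 407.
{Upton, Quay, York}: service cost 447
{Milton, Upton, Quay}: service cost 461
Among all 4 size-3 choices, {Milton, Quay, York} is lowest.

Choose Milton, Quay and York; total service cost 407.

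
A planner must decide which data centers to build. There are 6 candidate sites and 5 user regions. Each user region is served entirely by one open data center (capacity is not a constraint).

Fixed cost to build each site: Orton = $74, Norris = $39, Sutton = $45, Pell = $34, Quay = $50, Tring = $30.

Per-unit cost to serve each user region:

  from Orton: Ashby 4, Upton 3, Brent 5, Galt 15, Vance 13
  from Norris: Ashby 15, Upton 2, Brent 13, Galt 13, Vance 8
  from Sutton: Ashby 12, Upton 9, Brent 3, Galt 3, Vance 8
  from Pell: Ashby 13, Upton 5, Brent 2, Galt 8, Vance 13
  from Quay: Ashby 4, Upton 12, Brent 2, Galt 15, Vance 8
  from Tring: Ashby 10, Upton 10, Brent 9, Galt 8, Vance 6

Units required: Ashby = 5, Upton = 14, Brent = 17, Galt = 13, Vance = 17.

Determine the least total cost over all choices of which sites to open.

For any fixed open set, each user region goes to its cheapest open site; total = fixed + service.
{Norris, Sutton, Tring}: Ashby→Tring 10·5=50, Upton→Norris 2·14=28, Brent→Sutton 3·17=51, Galt→Sutton 3·13=39, Vance→Tring 6·17=102. Service 270; fixed 114; total 384.
{Norris, Sutton, Quay, Tring}: service 223 + fixed 164 = 387
{Norris, Sutton, Quay}: service 257 + fixed 134 = 391
{Orton, Norris, Sutton, Pell, Quay, Tring}: Ashby→Orton 4·5=20, Upton→Norris 2·14=28, Brent→Pell 2·17=34, Galt→Sutton 3·13=39, Vance→Tring 6·17=102. Service 223; fixed 272; total 495.
No other subset beats 384.

Minimum total cost: 384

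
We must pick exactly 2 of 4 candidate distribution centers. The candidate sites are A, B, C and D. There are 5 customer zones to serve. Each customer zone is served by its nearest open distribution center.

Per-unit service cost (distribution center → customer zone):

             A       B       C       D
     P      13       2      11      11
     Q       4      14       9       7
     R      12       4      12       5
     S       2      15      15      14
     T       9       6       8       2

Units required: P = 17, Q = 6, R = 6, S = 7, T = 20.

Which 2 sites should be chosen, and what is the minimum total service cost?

Choose A and B; total service cost 216.

With exactly 2 open, each customer zone uses its cheapest among the chosen.
{A, B}: P→B 2·17=34, Q→A 4·6=24, R→B 4·6=24, S→A 2·7=14, T→B 6·20=120. Service cost 216.
{B, D}: service cost 238
{A, D}: service cost 295
Among all 6 size-2 choices, {A, B} is lowest.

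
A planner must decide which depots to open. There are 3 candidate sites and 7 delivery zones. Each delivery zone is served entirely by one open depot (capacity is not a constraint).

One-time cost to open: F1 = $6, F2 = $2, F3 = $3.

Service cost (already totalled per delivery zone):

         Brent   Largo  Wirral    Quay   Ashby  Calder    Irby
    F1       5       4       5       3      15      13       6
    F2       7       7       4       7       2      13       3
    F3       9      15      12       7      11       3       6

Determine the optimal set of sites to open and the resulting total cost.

For any fixed open set, each delivery zone goes to its cheapest open site; total = fixed + service.
{F1, F2, F3}: Brent→F1 5, Largo→F1 4, Wirral→F2 4, Quay→F1 3, Ashby→F2 2, Calder→F3 3, Irby→F2 3. Service 24; fixed 11; total 35.
{F2, F3}: service 33 + fixed 5 = 38
{F1, F2}: Brent→F1 5, Largo→F1 4, Wirral→F2 4, Quay→F1 3, Ashby→F2 2, Calder→F1 13, Irby→F2 3. Service 34; fixed 8; total 42.
{F2}: service 43 + fixed 2 = 45
No other subset beats 35.

Open F1, F2 and F3; minimum total cost 35.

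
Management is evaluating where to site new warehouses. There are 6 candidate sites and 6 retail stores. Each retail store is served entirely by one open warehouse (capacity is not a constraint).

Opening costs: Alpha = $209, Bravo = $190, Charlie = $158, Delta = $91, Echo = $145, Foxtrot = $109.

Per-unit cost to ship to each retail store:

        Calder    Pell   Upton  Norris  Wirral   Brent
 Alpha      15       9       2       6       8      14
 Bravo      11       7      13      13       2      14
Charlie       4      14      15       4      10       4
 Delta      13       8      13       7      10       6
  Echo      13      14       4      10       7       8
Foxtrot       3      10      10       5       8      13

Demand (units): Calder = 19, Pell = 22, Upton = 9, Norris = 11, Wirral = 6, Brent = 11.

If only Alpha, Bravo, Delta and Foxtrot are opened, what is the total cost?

Total cost: 961

Each retail store is assigned to its cheapest site among the open ones.
{Alpha, Bravo, Delta, Foxtrot}: Calder→Foxtrot 3·19=57, Pell→Bravo 7·22=154, Upton→Alpha 2·9=18, Norris→Foxtrot 5·11=55, Wirral→Bravo 2·6=12, Brent→Delta 6·11=66. Service 362; fixed 599; total 961.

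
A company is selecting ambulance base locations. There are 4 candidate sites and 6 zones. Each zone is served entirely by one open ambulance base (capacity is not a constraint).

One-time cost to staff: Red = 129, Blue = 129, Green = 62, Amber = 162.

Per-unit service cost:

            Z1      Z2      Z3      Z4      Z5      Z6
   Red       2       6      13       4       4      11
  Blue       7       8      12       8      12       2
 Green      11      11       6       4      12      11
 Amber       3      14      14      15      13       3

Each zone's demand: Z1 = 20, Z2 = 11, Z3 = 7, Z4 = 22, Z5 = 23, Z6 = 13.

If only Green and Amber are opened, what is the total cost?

Each zone is assigned to its cheapest site among the open ones.
{Green, Amber}: Z1→Amber 3·20=60, Z2→Green 11·11=121, Z3→Green 6·7=42, Z4→Green 4·22=88, Z5→Green 12·23=276, Z6→Amber 3·13=39. Service 626; fixed 224; total 850.

Total cost: 850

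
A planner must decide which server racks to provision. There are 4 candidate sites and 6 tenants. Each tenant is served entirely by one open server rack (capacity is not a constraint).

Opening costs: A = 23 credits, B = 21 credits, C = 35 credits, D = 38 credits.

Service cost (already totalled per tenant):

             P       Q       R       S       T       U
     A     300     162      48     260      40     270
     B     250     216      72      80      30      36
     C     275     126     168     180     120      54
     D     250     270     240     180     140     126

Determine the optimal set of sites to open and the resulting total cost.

Open A, B and C; minimum total cost 649.

For any fixed open set, each tenant goes to its cheapest open site; total = fixed + service.
{A, B, C}: P→B 250, Q→C 126, R→A 48, S→B 80, T→B 30, U→B 36. Service 570; fixed 79; total 649.
{A, B}: P→B 250, Q→A 162, R→A 48, S→B 80, T→B 30, U→B 36. Service 606; fixed 44; total 650.
{B, C}: P→B 250, Q→C 126, R→B 72, S→B 80, T→B 30, U→B 36. Service 594; fixed 56; total 650.
{A, B, C, D}: P→B 250, Q→C 126, R→A 48, S→B 80, T→B 30, U→B 36. Service 570; fixed 117; total 687.
No other subset beats 649.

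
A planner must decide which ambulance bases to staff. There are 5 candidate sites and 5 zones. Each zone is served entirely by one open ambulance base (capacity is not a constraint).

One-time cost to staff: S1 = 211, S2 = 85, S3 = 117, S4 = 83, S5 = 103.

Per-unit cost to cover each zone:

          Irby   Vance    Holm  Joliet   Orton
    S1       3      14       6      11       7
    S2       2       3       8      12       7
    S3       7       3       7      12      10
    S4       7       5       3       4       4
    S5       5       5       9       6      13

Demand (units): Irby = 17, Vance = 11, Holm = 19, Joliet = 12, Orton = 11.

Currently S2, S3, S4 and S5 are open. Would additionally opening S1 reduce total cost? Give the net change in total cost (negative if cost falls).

Current service cost with {S2, S3, S4, S5}: 216.
Adding S1: each zone re-picks its cheapest; new service cost 216, saving 0.
Extra fixed cost: 211. Net change = 211 − 0 = 211.
(Totals: 604 → 815.)

No — net change +211 (cost rises by 211).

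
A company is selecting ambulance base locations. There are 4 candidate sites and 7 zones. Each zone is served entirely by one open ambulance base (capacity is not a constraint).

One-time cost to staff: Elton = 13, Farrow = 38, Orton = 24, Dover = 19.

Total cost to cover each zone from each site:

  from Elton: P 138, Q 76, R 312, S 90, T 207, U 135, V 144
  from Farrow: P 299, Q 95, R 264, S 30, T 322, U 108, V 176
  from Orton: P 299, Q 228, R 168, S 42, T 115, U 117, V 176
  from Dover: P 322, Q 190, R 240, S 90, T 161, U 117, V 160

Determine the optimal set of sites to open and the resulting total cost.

Open Elton and Orton; minimum total cost 837.

For any fixed open set, each zone goes to its cheapest open site; total = fixed + service.
{Elton, Orton}: P→Elton 138, Q→Elton 76, R→Orton 168, S→Orton 42, T→Orton 115, U→Orton 117, V→Elton 144. Service 800; fixed 37; total 837.
{Elton, Farrow, Orton}: service 779 + fixed 75 = 854
{Elton, Orton, Dover}: P→Elton 138, Q→Elton 76, R→Orton 168, S→Orton 42, T→Orton 115, U→Orton 117, V→Elton 144. Service 800; fixed 56; total 856.
{Elton, Farrow, Orton, Dover}: P→Elton 138, Q→Elton 76, R→Orton 168, S→Farrow 30, T→Orton 115, U→Farrow 108, V→Elton 144. Service 779; fixed 94; total 873.
No other subset beats 837.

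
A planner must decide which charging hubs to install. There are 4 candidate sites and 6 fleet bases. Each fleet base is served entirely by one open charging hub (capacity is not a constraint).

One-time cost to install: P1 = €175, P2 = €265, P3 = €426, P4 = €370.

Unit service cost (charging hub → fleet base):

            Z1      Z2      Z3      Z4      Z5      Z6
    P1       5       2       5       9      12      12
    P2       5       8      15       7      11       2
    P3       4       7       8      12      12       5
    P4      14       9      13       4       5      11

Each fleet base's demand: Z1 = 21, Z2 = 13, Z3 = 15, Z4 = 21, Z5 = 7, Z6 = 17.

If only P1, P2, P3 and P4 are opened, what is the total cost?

Total cost: 1574

Each fleet base is assigned to its cheapest site among the open ones.
{P1, P2, P3, P4}: Z1→P3 4·21=84, Z2→P1 2·13=26, Z3→P1 5·15=75, Z4→P4 4·21=84, Z5→P4 5·7=35, Z6→P2 2·17=34. Service 338; fixed 1236; total 1574.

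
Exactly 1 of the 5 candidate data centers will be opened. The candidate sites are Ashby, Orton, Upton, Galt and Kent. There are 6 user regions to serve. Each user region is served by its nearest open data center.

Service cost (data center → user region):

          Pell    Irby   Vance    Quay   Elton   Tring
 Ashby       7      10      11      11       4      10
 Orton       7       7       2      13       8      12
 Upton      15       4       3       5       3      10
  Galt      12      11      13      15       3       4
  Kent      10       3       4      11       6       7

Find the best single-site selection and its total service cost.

With exactly 1 open, each user region uses its cheapest among the chosen.
{Upton}: Pell→Upton 15, Irby→Upton 4, Vance→Upton 3, Quay→Upton 5, Elton→Upton 3, Tring→Upton 10. Service cost 40.
{Kent}: service cost 41
{Orton}: service cost 49
Among all 5 size-1 choices, {Upton} is lowest.

Choose Upton only; total service cost 40.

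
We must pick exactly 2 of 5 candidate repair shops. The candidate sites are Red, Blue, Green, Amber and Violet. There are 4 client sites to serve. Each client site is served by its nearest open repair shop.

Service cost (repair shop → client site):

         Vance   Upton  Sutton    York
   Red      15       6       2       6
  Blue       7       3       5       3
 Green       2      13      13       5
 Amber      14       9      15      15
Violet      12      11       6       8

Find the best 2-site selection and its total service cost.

Choose Blue and Green; total service cost 13.

With exactly 2 open, each client site uses its cheapest among the chosen.
{Blue, Green}: Vance→Green 2, Upton→Blue 3, Sutton→Blue 5, York→Blue 3. Service cost 13.
{Red, Blue}: service cost 15
{Red, Green}: service cost 15
Among all 10 size-2 choices, {Blue, Green} is lowest.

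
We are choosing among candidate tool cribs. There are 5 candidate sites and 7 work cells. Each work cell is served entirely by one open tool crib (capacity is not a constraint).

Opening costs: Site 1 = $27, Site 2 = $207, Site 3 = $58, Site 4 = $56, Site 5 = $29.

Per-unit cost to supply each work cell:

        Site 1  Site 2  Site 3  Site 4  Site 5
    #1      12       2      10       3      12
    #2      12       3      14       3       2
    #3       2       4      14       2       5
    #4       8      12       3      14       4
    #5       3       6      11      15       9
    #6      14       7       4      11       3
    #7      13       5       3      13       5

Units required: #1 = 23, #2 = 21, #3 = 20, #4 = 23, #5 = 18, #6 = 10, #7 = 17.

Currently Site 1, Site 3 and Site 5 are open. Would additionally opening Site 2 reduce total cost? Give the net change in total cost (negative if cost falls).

Current service cost with {Site 1, Site 3, Site 5}: 516.
Adding Site 2: each work cell re-picks its cheapest; new service cost 332, saving 184.
Extra fixed cost: 207. Net change = 207 − 184 = 23.
(Totals: 630 → 653.)

No — net change +23 (cost rises by 23).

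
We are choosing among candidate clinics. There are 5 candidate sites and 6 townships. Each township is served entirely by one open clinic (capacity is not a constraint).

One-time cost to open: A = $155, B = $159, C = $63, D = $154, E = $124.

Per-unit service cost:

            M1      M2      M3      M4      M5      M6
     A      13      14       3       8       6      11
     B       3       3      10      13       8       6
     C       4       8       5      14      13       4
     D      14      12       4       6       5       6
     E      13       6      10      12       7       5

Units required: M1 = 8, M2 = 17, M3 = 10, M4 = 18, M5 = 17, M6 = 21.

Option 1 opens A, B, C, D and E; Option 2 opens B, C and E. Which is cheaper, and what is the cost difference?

Option 1: {A, B, C, D, E}: M1→B 3·8=24, M2→B 3·17=51, M3→A 3·10=30, M4→D 6·18=108, M5→D 5·17=85, M6→C 4·21=84. Service 382; fixed 655; total 1037.
Option 2: {B, C, E}: M1→B 3·8=24, M2→B 3·17=51, M3→C 5·10=50, M4→E 12·18=216, M5→E 7·17=119, M6→C 4·21=84. Service 544; fixed 346; total 890.
Difference: |1037 − 890| = 147.

Option 2 is cheaper by 147.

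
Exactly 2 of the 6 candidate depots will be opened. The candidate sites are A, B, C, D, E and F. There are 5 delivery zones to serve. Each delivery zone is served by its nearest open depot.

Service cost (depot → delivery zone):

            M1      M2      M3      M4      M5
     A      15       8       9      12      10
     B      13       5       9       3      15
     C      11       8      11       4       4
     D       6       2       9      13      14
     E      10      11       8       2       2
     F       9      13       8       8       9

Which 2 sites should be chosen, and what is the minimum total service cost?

Choose D and E; total service cost 20.

With exactly 2 open, each delivery zone uses its cheapest among the chosen.
{D, E}: M1→D 6, M2→D 2, M3→E 8, M4→E 2, M5→E 2. Service cost 20.
{C, D}: service cost 25
{B, E}: service cost 27
Among all 15 size-2 choices, {D, E} is lowest.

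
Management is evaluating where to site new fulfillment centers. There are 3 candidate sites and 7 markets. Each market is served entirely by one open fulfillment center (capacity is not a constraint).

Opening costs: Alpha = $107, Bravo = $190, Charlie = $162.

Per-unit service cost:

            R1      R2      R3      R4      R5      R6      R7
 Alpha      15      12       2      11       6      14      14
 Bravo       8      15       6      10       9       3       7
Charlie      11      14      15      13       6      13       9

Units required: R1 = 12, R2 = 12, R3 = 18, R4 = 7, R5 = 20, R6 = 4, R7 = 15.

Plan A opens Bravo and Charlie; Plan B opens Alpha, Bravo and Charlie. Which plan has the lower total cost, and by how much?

Plan A: {Bravo, Charlie}: R1→Bravo 8·12=96, R2→Charlie 14·12=168, R3→Bravo 6·18=108, R4→Bravo 10·7=70, R5→Charlie 6·20=120, R6→Bravo 3·4=12, R7→Bravo 7·15=105. Service 679; fixed 352; total 1031.
Plan B: {Alpha, Bravo, Charlie}: R1→Bravo 8·12=96, R2→Alpha 12·12=144, R3→Alpha 2·18=36, R4→Bravo 10·7=70, R5→Alpha 6·20=120, R6→Bravo 3·4=12, R7→Bravo 7·15=105. Service 583; fixed 459; total 1042.
Difference: |1031 − 1042| = 11.

Plan A is cheaper by 11.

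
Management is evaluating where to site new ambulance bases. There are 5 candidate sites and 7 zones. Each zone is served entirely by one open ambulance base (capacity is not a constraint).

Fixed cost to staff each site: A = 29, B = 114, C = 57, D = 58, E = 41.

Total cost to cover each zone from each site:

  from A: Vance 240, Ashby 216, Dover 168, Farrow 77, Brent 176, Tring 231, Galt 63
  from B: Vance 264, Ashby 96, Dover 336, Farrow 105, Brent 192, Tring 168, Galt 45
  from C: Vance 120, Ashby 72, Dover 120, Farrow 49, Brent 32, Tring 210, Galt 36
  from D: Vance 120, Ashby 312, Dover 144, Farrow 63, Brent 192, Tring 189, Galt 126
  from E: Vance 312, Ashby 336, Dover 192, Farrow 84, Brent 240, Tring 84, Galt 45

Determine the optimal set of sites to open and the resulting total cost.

For any fixed open set, each zone goes to its cheapest open site; total = fixed + service.
{C, E}: Vance→C 120, Ashby→C 72, Dover→C 120, Farrow→C 49, Brent→C 32, Tring→E 84, Galt→C 36. Service 513; fixed 98; total 611.
{A, C, E}: service 513 + fixed 127 = 640
{C, D, E}: service 513 + fixed 156 = 669
{A, B, C, D, E}: service 513 + fixed 299 = 812
No other subset beats 611.

Open C and E; minimum total cost 611.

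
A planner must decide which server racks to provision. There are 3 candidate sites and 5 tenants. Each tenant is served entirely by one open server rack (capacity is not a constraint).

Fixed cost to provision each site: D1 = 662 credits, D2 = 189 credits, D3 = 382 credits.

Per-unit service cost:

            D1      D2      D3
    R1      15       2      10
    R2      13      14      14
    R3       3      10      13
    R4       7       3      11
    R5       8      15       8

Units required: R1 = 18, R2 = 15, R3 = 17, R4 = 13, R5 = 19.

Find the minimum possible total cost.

Minimum total cost: 929

For any fixed open set, each tenant goes to its cheapest open site; total = fixed + service.
{D2}: R1→D2 2·18=36, R2→D2 14·15=210, R3→D2 10·17=170, R4→D2 3·13=39, R5→D2 15·19=285. Service 740; fixed 189; total 929.
{D2, D3}: service 607 + fixed 571 = 1178
{D3}: R1→D3 10·18=180, R2→D3 14·15=210, R3→D3 13·17=221, R4→D3 11·13=143, R5→D3 8·19=152. Service 906; fixed 382; total 1288.
{D1, D2, D3}: service 473 + fixed 1233 = 1706
No other subset beats 929.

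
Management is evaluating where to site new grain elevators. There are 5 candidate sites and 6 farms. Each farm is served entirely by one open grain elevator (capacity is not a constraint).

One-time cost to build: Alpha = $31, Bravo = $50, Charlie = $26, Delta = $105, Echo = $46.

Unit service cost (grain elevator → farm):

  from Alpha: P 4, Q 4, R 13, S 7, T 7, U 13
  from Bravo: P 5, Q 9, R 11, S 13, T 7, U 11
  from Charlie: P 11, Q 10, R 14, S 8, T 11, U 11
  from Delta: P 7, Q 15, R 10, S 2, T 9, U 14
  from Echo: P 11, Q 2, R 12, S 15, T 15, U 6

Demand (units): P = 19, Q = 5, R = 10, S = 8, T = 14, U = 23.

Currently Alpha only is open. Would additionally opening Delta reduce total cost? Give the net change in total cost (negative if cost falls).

No — net change +35 (cost rises by 35).

Current service cost with {Alpha}: 679.
Adding Delta: each farm re-picks its cheapest; new service cost 609, saving 70.
Extra fixed cost: 105. Net change = 105 − 70 = 35.
(Totals: 710 → 745.)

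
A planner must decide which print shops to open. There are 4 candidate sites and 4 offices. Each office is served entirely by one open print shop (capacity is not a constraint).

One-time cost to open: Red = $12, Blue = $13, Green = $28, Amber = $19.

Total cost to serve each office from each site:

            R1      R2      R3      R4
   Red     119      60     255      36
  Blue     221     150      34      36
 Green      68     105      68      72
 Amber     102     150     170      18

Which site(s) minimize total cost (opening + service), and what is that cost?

Open Red, Blue and Green; minimum total cost 251.

For any fixed open set, each office goes to its cheapest open site; total = fixed + service.
{Red, Blue, Green}: R1→Green 68, R2→Red 60, R3→Blue 34, R4→Red 36. Service 198; fixed 53; total 251.
{Red, Blue, Green, Amber}: service 180 + fixed 72 = 252
{Red, Blue, Amber}: service 214 + fixed 44 = 258
{Red}: service 470 + fixed 12 = 482
No other subset beats 251.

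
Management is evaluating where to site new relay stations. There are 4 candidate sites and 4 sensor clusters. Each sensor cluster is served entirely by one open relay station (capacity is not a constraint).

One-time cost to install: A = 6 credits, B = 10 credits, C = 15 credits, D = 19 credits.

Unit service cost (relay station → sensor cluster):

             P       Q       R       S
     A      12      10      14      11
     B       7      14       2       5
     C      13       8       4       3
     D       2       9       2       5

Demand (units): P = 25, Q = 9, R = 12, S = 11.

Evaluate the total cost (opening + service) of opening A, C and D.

Total cost: 219

Each sensor cluster is assigned to its cheapest site among the open ones.
{A, C, D}: P→D 2·25=50, Q→C 8·9=72, R→D 2·12=24, S→C 3·11=33. Service 179; fixed 40; total 219.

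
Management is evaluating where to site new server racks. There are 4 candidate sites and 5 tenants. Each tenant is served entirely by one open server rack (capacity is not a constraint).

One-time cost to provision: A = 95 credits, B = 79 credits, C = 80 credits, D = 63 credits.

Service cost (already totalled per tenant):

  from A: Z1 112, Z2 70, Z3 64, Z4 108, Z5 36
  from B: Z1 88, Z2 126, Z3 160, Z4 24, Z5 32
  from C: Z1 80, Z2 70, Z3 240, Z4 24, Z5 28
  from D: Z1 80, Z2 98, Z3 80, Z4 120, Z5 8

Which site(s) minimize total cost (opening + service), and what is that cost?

For any fixed open set, each tenant goes to its cheapest open site; total = fixed + service.
{C, D}: Z1→C 80, Z2→C 70, Z3→D 80, Z4→C 24, Z5→D 8. Service 262; fixed 143; total 405.
{B, D}: service 290 + fixed 142 = 432
{A, C}: service 266 + fixed 175 = 441
{A, B, C, D}: service 246 + fixed 317 = 563
(All 15 nonempty subsets were checked; C and D is lowest.)

Open C and D; minimum total cost 405.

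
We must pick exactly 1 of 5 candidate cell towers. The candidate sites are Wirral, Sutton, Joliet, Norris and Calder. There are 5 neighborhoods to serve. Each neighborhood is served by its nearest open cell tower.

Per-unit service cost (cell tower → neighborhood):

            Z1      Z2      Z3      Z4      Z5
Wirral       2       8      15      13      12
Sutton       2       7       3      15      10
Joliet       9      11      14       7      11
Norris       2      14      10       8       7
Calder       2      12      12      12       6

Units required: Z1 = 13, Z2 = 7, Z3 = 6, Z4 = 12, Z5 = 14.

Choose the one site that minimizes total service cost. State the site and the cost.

With exactly 1 open, each neighborhood uses its cheapest among the chosen.
{Norris}: Z1→Norris 2·13=26, Z2→Norris 14·7=98, Z3→Norris 10·6=60, Z4→Norris 8·12=96, Z5→Norris 7·14=98. Service cost 378.
{Calder}: service cost 410
{Sutton}: service cost 413
Among all 5 size-1 choices, {Norris} is lowest.

Choose Norris only; total service cost 378.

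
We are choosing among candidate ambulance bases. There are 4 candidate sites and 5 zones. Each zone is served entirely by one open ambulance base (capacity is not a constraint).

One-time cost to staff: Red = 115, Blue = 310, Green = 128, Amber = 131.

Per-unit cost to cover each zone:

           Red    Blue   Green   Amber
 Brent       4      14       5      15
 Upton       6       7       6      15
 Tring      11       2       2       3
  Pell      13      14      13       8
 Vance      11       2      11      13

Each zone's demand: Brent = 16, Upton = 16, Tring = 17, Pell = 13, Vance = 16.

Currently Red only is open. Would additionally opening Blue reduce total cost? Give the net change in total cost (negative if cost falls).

No — net change +13 (cost rises by 13).

Current service cost with {Red}: 692.
Adding Blue: each zone re-picks its cheapest; new service cost 395, saving 297.
Extra fixed cost: 310. Net change = 310 − 297 = 13.
(Totals: 807 → 820.)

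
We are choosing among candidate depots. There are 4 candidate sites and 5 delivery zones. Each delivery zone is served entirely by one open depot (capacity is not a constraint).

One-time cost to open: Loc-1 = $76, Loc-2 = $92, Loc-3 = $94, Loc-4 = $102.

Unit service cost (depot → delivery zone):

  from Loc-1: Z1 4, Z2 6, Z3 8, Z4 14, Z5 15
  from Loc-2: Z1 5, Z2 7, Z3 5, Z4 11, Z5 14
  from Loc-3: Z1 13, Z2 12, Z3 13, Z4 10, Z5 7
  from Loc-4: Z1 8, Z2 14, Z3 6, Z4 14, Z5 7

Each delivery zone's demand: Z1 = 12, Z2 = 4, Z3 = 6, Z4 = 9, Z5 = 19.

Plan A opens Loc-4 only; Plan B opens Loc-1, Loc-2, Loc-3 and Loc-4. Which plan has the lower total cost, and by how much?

Plan A is cheaper by 140.

Plan A: {Loc-4}: Z1→Loc-4 8·12=96, Z2→Loc-4 14·4=56, Z3→Loc-4 6·6=36, Z4→Loc-4 14·9=126, Z5→Loc-4 7·19=133. Service 447; fixed 102; total 549.
Plan B: {Loc-1, Loc-2, Loc-3, Loc-4}: Z1→Loc-1 4·12=48, Z2→Loc-1 6·4=24, Z3→Loc-2 5·6=30, Z4→Loc-3 10·9=90, Z5→Loc-3 7·19=133. Service 325; fixed 364; total 689.
Difference: |549 − 689| = 140.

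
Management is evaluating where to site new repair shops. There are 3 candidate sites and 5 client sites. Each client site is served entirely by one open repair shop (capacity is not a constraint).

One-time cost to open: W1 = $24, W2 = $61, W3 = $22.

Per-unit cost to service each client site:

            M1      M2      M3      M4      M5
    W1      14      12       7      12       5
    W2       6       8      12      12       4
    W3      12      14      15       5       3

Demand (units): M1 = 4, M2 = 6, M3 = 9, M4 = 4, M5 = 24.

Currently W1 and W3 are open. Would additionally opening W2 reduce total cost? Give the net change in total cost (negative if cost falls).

Current service cost with {W1, W3}: 275.
Adding W2: each client site re-picks its cheapest; new service cost 227, saving 48.
Extra fixed cost: 61. Net change = 61 − 48 = 13.
(Totals: 321 → 334.)

No — net change +13 (cost rises by 13).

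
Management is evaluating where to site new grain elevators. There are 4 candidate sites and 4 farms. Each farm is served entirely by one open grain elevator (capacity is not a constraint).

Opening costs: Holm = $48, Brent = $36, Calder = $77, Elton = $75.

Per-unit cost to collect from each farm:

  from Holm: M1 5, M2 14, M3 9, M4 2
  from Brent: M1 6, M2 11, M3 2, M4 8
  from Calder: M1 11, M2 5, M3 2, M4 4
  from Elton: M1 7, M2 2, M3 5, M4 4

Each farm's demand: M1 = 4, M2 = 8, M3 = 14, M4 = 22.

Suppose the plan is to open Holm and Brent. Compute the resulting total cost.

Each farm is assigned to its cheapest site among the open ones.
{Holm, Brent}: M1→Holm 5·4=20, M2→Brent 11·8=88, M3→Brent 2·14=28, M4→Holm 2·22=44. Service 180; fixed 84; total 264.

Total cost: 264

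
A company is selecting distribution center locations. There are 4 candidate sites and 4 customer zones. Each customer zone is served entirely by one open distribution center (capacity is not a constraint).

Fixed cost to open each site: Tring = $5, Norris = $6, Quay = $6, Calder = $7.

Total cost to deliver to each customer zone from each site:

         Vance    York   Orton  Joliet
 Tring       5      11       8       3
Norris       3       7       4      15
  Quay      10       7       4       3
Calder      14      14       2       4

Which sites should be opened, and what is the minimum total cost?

Open Tring and Norris; minimum total cost 28.

For any fixed open set, each customer zone goes to its cheapest open site; total = fixed + service.
{Tring, Norris}: Vance→Norris 3, York→Norris 7, Orton→Norris 4, Joliet→Tring 3. Service 17; fixed 11; total 28.
{Norris, Quay}: service 17 + fixed 12 = 29
{Norris, Calder}: service 16 + fixed 13 = 29
{Tring, Norris, Quay, Calder}: Vance→Norris 3, York→Norris 7, Orton→Calder 2, Joliet→Tring 3. Service 15; fixed 24; total 39.
No other subset beats 28.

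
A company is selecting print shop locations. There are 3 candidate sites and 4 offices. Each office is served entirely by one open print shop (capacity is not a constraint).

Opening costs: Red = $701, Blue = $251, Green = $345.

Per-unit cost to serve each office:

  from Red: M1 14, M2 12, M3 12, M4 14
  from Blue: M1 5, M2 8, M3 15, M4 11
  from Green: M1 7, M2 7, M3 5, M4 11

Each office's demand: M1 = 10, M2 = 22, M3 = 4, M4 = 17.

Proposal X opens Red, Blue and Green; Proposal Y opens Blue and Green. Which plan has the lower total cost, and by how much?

Proposal X: {Red, Blue, Green}: M1→Blue 5·10=50, M2→Green 7·22=154, M3→Green 5·4=20, M4→Blue 11·17=187. Service 411; fixed 1297; total 1708.
Proposal Y: {Blue, Green}: M1→Blue 5·10=50, M2→Green 7·22=154, M3→Green 5·4=20, M4→Blue 11·17=187. Service 411; fixed 596; total 1007.
Difference: |1708 − 1007| = 701.

Proposal Y is cheaper by 701.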